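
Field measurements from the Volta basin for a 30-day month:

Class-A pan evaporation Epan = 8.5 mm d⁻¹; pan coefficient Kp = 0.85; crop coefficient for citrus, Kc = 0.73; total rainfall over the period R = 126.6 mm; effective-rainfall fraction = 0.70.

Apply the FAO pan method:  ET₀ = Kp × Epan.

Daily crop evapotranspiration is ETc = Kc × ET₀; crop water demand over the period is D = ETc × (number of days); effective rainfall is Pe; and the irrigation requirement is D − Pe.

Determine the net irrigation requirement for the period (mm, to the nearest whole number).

ET₀ = 0.85 × 8.5 = 7.2250 mm/d
ETc = Kc × ET₀ = 0.73 × 7.2250 = 5.2743 mm/d
Crop demand D = ETc × 30 d = 5.2743 × 30 = 158.229 mm
Pe = 0.70 × 126.6 = 88.620 mm
D − Pe = 158.229 − 88.620 = 69.609 mm

70 mm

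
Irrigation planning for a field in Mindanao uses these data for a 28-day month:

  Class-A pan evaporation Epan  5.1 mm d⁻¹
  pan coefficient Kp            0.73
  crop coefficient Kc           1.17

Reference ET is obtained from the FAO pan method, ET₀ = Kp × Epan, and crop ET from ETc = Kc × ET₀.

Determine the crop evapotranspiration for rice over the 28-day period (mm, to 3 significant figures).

ET₀ = 0.73 × 5.1 = 3.7230 mm/d
ETc = Kc × ET₀ = 1.17 × 3.7230 = 4.3559 mm/d
Over 28 days: 4.3559 × 28 = 121.965 mm

122 mm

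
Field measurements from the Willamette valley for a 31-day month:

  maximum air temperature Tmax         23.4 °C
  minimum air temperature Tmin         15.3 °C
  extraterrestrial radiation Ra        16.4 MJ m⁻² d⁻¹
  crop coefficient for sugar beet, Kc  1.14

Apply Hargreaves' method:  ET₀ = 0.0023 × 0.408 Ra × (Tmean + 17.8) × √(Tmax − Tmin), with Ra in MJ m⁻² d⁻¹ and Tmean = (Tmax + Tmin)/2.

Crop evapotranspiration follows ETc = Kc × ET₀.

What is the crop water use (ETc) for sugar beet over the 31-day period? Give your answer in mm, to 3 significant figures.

Tmean = (23.4 + 15.3)/2 = 19.35 °C
0.408 Ra = 0.408 × 16.4 = 6.6912 mm/d equivalent
ET₀ = 0.0023 × 6.6912 × (19.35 + 17.8) × √8.1 = 0.0023 × 6.6912 × 37.15 × 2.8460 = 1.6271 mm/d
ETc = Kc × ET₀ = 1.14 × 1.6271 = 1.8549 mm/d
Over 31 days: 1.8549 × 31 = 57.502 mm

57.5 mm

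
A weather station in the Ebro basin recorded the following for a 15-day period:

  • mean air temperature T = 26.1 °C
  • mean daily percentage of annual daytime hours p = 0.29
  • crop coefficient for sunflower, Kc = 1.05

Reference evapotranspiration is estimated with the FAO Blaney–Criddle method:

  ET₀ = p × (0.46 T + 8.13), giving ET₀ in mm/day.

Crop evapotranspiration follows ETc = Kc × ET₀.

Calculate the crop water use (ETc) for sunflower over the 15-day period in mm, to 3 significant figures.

92.0 mm

ET₀ = 0.29 × (0.46 × 26.1 + 8.13) = 0.29 × 20.136 = 5.8394 mm/d
ETc = Kc × ET₀ = 1.05 × 5.8394 = 6.1314 mm/d
Over 15 days: 6.1314 × 15 = 91.971 mm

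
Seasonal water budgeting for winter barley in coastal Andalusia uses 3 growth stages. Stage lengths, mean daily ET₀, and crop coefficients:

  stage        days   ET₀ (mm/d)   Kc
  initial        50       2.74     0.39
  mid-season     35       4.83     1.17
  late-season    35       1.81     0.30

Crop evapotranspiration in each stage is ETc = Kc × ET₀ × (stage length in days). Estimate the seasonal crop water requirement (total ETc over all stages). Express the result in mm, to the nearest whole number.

270 mm

initial: 0.39 × 2.74 × 50 = 53.43 mm
mid-season: 1.17 × 4.83 × 35 = 197.79 mm
late-season: 0.30 × 1.81 × 35 = 19.01 mm
Seasonal total = 270.23 mm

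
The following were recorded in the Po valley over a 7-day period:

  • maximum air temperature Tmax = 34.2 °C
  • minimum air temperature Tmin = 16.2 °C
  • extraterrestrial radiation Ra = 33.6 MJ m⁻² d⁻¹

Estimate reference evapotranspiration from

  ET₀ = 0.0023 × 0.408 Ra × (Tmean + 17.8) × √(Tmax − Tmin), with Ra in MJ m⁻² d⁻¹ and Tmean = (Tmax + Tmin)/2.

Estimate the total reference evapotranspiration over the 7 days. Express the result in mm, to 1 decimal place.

Tmean = (34.2 + 16.2)/2 = 25.20 °C
0.408 Ra = 0.408 × 33.6 = 13.7088 mm/d equivalent
ET₀ = 0.0023 × 13.7088 × (25.20 + 17.8) × √18.0 = 0.0023 × 13.7088 × 43.00 × 4.2426 = 5.7521 mm/d
Over 7 days: 5.7521 × 7 = 40.265 mm

40.3 mm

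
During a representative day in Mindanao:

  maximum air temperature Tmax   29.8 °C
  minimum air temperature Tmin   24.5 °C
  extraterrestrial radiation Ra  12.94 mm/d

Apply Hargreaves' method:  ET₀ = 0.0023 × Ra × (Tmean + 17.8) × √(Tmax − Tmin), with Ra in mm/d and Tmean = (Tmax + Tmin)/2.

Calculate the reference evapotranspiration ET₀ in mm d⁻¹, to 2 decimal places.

Tmean = (29.8 + 24.5)/2 = 27.15 °C
ET₀ = 0.0023 × 12.94 × (27.15 + 17.8) × √5.3 = 0.0023 × 12.94 × 44.95 × 2.3022 = 3.0799 mm/d

3.08 mm d⁻¹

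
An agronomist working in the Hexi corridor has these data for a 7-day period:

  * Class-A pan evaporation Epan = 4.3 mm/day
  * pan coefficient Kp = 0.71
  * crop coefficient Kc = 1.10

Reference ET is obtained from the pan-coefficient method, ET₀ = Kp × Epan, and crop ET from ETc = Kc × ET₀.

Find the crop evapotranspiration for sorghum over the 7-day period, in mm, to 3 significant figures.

ET₀ = 0.71 × 4.3 = 3.0530 mm/d
ETc = Kc × ET₀ = 1.10 × 3.0530 = 3.3583 mm/d
Over 7 days: 3.3583 × 7 = 23.508 mm

23.5 mm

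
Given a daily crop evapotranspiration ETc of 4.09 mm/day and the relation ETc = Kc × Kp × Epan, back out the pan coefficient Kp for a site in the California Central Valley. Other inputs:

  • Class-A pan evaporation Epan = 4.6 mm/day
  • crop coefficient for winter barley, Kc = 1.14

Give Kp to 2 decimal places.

ETc = Kc × Kp × Epan  ⇒  Kp = ETc / (Kc × Epan)
Kp = 4.09 / (1.14 × 4.6) = 4.09 / 5.244 = 0.7799

0.78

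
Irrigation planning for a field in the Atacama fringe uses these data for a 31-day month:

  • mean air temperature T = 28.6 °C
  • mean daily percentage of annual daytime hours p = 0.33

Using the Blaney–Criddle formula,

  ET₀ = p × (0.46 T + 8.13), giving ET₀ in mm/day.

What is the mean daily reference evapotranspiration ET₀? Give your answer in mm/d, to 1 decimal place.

7.0 mm/d

ET₀ = 0.33 × (0.46 × 28.6 + 8.13) = 0.33 × 21.286 = 7.0244 mm/d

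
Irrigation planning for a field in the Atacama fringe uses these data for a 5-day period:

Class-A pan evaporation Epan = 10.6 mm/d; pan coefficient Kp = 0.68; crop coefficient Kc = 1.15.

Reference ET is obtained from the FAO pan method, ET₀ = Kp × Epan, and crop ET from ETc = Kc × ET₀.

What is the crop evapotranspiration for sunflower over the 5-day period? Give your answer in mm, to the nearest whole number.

ET₀ = 0.68 × 10.6 = 7.2080 mm/d
ETc = Kc × ET₀ = 1.15 × 7.2080 = 8.2892 mm/d
Over 5 days: 8.2892 × 5 = 41.446 mm

41 mm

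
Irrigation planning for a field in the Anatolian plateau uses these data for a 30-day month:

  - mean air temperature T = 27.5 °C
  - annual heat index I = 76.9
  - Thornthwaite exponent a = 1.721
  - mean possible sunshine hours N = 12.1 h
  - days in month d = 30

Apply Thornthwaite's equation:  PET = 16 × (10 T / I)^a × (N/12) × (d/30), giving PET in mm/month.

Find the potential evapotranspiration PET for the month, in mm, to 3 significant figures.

10T/I = 10 × 27.5 / 76.9 = 3.5761
(10T/I)^a = 3.5761^1.721 = 8.9623
Uncorrected PET = 16 × 8.9623 = 143.397 mm
Correction = (N/12)(d/30) = (12.1/12)(30/30) = 1.0083
PET = 143.397 × 1.0083 = 144.587 mm/month

145 mm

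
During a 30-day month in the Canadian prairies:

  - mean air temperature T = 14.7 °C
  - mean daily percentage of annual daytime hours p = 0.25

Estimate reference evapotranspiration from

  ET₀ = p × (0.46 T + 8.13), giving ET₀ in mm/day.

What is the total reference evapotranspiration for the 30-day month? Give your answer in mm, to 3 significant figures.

112 mm

ET₀ = 0.25 × (0.46 × 14.7 + 8.13) = 0.25 × 14.892 = 3.7230 mm/d
Monthly total = 3.7230 × 30 = 111.690 mm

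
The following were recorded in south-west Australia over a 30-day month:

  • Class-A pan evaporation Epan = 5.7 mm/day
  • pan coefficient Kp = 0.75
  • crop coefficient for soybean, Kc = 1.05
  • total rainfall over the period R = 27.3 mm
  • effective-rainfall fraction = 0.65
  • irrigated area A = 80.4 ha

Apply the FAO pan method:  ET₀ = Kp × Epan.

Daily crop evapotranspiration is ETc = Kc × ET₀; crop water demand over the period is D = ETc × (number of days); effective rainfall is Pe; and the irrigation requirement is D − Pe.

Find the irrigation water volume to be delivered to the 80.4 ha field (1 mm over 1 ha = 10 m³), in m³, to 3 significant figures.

94000 m³

ET₀ = 0.75 × 5.7 = 4.2750 mm/d
ETc = Kc × ET₀ = 1.05 × 4.2750 = 4.4888 mm/d
Crop demand D = ETc × 30 d = 4.4888 × 30 = 134.664 mm
Pe = 0.65 × 27.3 = 17.745 mm
D − Pe = 134.664 − 17.745 = 116.919 mm
Volume = 116.919 mm × 80.4 ha × 10 = 94002.9 m³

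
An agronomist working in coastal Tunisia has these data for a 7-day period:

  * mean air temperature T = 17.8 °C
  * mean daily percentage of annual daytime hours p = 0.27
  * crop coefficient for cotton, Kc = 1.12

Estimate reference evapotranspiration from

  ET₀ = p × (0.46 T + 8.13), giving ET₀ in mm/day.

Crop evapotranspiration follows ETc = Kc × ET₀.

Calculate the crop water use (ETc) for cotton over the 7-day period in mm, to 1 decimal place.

34.5 mm

ET₀ = 0.27 × (0.46 × 17.8 + 8.13) = 0.27 × 16.318 = 4.4059 mm/d
ETc = Kc × ET₀ = 1.12 × 4.4059 = 4.9346 mm/d
Over 7 days: 4.9346 × 7 = 34.542 mm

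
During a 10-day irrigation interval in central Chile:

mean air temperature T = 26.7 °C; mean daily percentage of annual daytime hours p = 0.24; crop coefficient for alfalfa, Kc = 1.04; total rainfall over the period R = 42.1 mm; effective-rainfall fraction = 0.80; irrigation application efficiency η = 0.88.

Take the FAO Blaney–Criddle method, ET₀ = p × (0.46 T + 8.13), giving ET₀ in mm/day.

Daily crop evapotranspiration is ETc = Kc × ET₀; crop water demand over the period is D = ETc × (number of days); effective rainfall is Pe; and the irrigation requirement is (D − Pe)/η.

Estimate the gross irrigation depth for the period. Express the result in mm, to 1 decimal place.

19.6 mm

ET₀ = 0.24 × (0.46 × 26.7 + 8.13) = 0.24 × 20.412 = 4.8989 mm/d
ETc = Kc × ET₀ = 1.04 × 4.8989 = 5.0949 mm/d
Crop demand D = ETc × 10 d = 5.0949 × 10 = 50.949 mm
Pe = 0.80 × 42.1 = 33.680 mm
D − Pe = 50.949 − 33.680 = 17.269 mm
Gross irrigation = 17.269 / 0.88 = 19.624 mm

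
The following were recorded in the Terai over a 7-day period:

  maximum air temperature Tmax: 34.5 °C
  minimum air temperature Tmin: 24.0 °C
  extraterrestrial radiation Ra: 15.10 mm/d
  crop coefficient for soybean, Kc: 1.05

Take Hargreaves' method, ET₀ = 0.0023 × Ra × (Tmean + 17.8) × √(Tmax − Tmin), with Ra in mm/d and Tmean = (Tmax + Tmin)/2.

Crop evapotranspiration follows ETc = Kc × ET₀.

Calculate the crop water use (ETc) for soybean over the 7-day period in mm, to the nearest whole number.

39 mm

Tmean = (34.5 + 24.0)/2 = 29.25 °C
ET₀ = 0.0023 × 15.10 × (29.25 + 17.8) × √10.5 = 0.0023 × 15.10 × 47.05 × 3.2404 = 5.2950 mm/d
ETc = Kc × ET₀ = 1.05 × 5.2950 = 5.5598 mm/d
Over 7 days: 5.5598 × 7 = 38.919 mm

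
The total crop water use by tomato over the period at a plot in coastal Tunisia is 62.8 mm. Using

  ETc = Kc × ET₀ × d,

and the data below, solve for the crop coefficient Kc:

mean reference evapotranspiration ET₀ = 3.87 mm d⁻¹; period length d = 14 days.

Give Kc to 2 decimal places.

ETc = Kc × ET₀ × d  ⇒  Kc = ETc / (ET₀ × d)
Kc = 62.8 / (3.87 × 14) = 62.8 / 54.18 = 1.1591

1.16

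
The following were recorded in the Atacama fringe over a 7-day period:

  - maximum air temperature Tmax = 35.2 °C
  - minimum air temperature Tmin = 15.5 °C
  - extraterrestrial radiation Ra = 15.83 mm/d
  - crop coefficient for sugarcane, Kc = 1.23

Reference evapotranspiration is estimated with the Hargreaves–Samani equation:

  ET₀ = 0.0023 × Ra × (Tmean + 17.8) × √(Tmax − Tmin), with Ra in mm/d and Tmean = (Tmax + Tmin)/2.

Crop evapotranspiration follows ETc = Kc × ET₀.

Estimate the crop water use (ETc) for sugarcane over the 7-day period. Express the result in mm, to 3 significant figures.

60.0 mm

Tmean = (35.2 + 15.5)/2 = 25.35 °C
ET₀ = 0.0023 × 15.83 × (25.35 + 17.8) × √19.7 = 0.0023 × 15.83 × 43.15 × 4.4385 = 6.9731 mm/d
ETc = Kc × ET₀ = 1.23 × 6.9731 = 8.5769 mm/d
Over 7 days: 8.5769 × 7 = 60.038 mm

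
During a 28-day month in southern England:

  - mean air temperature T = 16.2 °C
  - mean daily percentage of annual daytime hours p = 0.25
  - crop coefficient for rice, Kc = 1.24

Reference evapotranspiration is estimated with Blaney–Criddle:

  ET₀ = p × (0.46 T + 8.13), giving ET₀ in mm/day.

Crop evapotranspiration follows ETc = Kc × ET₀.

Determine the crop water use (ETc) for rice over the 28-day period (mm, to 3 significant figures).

ET₀ = 0.25 × (0.46 × 16.2 + 8.13) = 0.25 × 15.582 = 3.8955 mm/d
ETc = Kc × ET₀ = 1.24 × 3.8955 = 4.8304 mm/d
Over 28 days: 4.8304 × 28 = 135.251 mm

135 mm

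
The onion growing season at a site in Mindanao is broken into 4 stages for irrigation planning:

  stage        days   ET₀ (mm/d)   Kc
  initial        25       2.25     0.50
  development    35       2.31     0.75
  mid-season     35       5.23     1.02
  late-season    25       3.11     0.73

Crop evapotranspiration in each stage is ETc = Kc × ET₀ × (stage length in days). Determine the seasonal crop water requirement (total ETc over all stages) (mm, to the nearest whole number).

332 mm

initial: 0.50 × 2.25 × 25 = 28.13 mm
development: 0.75 × 2.31 × 35 = 60.64 mm
mid-season: 1.02 × 5.23 × 35 = 186.71 mm
late-season: 0.73 × 3.11 × 25 = 56.76 mm
Seasonal total = 332.24 mm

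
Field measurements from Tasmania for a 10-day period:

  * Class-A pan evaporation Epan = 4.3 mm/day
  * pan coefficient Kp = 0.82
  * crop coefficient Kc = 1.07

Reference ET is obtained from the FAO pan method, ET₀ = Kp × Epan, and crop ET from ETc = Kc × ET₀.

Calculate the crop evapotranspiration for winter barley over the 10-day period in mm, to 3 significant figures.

ET₀ = 0.82 × 4.3 = 3.5260 mm/d
ETc = Kc × ET₀ = 1.07 × 3.5260 = 3.7728 mm/d
Over 10 days: 3.7728 × 10 = 37.728 mm

37.7 mm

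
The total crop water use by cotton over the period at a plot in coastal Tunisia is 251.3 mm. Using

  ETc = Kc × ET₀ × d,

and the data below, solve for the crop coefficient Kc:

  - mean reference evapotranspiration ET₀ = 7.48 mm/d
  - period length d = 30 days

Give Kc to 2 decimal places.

1.12

ETc = Kc × ET₀ × d  ⇒  Kc = ETc / (ET₀ × d)
Kc = 251.3 / (7.48 × 30) = 251.3 / 224.40 = 1.1199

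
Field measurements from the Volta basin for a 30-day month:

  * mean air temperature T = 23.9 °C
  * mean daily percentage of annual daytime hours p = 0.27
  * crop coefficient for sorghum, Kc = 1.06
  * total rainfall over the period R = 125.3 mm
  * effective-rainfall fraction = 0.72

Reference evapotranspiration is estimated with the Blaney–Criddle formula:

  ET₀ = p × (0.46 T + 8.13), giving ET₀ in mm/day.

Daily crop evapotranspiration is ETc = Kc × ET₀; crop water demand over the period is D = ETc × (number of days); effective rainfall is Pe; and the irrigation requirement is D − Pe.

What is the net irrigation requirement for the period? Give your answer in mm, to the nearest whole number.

74 mm

ET₀ = 0.27 × (0.46 × 23.9 + 8.13) = 0.27 × 19.124 = 5.1635 mm/d
ETc = Kc × ET₀ = 1.06 × 5.1635 = 5.4733 mm/d
Crop demand D = ETc × 30 d = 5.4733 × 30 = 164.199 mm
Pe = 0.72 × 125.3 = 90.216 mm
D − Pe = 164.199 − 90.216 = 73.983 mm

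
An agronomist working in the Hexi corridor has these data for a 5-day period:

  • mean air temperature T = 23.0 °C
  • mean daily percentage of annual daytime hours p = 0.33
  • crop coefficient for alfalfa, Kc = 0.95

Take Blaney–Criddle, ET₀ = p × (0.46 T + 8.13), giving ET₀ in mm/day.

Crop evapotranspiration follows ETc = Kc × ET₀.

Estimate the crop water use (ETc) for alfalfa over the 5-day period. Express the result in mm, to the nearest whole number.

ET₀ = 0.33 × (0.46 × 23.0 + 8.13) = 0.33 × 18.710 = 6.1743 mm/d
ETc = Kc × ET₀ = 0.95 × 6.1743 = 5.8656 mm/d
Over 5 days: 5.8656 × 5 = 29.328 mm

29 mm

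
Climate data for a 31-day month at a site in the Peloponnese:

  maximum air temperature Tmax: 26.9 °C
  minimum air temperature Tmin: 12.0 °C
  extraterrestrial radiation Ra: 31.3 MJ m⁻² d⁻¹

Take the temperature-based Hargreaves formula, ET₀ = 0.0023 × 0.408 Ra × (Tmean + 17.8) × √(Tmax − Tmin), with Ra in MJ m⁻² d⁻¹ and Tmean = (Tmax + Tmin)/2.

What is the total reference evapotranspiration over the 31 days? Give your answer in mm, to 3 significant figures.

Tmean = (26.9 + 12.0)/2 = 19.45 °C
0.408 Ra = 0.408 × 31.3 = 12.7704 mm/d equivalent
ET₀ = 0.0023 × 12.7704 × (19.45 + 17.8) × √14.9 = 0.0023 × 12.7704 × 37.25 × 3.8601 = 4.2234 mm/d
Over 31 days: 4.2234 × 31 = 130.925 mm

131 mm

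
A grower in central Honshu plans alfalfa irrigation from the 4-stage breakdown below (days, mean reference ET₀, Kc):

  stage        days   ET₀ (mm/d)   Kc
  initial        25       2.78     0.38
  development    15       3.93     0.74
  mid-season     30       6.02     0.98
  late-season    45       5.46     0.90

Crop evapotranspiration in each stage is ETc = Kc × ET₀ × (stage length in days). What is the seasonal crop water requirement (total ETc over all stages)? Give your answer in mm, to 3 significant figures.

468 mm

initial: 0.38 × 2.78 × 25 = 26.41 mm
development: 0.74 × 3.93 × 15 = 43.62 mm
mid-season: 0.98 × 6.02 × 30 = 176.99 mm
late-season: 0.90 × 5.46 × 45 = 221.13 mm
Seasonal total = 468.15 mm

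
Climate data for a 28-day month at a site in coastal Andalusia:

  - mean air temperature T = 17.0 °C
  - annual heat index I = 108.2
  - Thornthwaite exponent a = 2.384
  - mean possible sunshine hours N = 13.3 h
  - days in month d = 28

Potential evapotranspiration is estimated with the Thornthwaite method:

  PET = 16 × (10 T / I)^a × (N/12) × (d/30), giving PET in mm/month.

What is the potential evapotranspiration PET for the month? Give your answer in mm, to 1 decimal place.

48.6 mm

10T/I = 10 × 17.0 / 108.2 = 1.5712
(10T/I)^a = 1.5712^2.384 = 2.9364
Uncorrected PET = 16 × 2.9364 = 46.982 mm
Correction = (N/12)(d/30) = (13.3/12)(28/30) = 1.0344
PET = 46.982 × 1.0344 = 48.598 mm/month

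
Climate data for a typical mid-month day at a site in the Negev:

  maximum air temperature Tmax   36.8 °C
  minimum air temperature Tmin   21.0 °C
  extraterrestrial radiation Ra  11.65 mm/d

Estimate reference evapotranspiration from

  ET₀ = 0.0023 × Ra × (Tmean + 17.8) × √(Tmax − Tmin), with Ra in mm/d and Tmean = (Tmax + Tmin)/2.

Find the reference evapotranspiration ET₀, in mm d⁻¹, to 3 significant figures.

Tmean = (36.8 + 21.0)/2 = 28.90 °C
ET₀ = 0.0023 × 11.65 × (28.90 + 17.8) × √15.8 = 0.0023 × 11.65 × 46.70 × 3.9749 = 4.9739 mm/d

4.97 mm d⁻¹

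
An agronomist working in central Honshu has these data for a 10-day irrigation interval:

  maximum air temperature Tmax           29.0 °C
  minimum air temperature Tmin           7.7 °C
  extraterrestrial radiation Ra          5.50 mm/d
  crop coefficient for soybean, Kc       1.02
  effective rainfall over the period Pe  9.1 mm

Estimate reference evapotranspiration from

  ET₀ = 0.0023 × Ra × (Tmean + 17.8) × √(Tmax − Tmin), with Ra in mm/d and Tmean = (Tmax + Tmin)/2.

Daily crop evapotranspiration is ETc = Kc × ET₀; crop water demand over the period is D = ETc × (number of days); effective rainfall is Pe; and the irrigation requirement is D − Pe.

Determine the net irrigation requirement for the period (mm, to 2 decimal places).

12.43 mm

Tmean = (29.0 + 7.7)/2 = 18.35 °C
ET₀ = 0.0023 × 5.50 × (18.35 + 17.8) × √21.3 = 0.0023 × 5.50 × 36.15 × 4.6152 = 2.1105 mm/d
ETc = Kc × ET₀ = 1.02 × 2.1105 = 2.1527 mm/d
Crop demand D = ETc × 10 d = 2.1527 × 10 = 21.527 mm
D − Pe = 21.527 − 9.1 = 12.427 mm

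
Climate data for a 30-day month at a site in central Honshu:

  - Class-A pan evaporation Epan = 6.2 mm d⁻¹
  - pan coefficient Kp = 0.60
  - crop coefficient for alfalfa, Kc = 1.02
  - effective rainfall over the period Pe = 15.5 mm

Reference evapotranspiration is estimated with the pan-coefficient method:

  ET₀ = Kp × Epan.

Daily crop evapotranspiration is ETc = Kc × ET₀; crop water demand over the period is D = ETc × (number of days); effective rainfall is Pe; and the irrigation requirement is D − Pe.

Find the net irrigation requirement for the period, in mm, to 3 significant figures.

98.3 mm

ET₀ = 0.60 × 6.2 = 3.7200 mm/d
ETc = Kc × ET₀ = 1.02 × 3.7200 = 3.7944 mm/d
Crop demand D = ETc × 30 d = 3.7944 × 30 = 113.832 mm
D − Pe = 113.832 − 15.5 = 98.332 mm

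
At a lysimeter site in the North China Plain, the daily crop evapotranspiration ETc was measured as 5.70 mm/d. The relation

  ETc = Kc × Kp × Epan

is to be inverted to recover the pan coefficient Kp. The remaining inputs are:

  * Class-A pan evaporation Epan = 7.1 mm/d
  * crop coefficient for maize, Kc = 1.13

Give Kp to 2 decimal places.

0.71

ETc = Kc × Kp × Epan  ⇒  Kp = ETc / (Kc × Epan)
Kp = 5.70 / (1.13 × 7.1) = 5.70 / 8.023 = 0.7105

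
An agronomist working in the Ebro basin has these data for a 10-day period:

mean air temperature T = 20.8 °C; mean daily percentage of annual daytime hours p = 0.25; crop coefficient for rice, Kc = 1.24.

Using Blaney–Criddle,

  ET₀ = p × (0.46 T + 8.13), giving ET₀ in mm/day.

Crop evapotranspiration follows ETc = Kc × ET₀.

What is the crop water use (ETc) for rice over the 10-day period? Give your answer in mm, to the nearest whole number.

ET₀ = 0.25 × (0.46 × 20.8 + 8.13) = 0.25 × 17.698 = 4.4245 mm/d
ETc = Kc × ET₀ = 1.24 × 4.4245 = 5.4864 mm/d
Over 10 days: 5.4864 × 10 = 54.864 mm

55 mm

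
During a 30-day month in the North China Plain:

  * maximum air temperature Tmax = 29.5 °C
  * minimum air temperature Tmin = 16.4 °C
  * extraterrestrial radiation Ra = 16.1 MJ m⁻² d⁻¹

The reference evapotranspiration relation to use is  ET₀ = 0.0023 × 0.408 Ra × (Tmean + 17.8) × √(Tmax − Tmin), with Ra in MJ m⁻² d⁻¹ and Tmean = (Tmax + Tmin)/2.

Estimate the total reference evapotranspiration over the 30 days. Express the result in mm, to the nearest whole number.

Tmean = (29.5 + 16.4)/2 = 22.95 °C
0.408 Ra = 0.408 × 16.1 = 6.5688 mm/d equivalent
ET₀ = 0.0023 × 6.5688 × (22.95 + 17.8) × √13.1 = 0.0023 × 6.5688 × 40.75 × 3.6194 = 2.2283 mm/d
Over 30 days: 2.2283 × 30 = 66.849 mm

67 mm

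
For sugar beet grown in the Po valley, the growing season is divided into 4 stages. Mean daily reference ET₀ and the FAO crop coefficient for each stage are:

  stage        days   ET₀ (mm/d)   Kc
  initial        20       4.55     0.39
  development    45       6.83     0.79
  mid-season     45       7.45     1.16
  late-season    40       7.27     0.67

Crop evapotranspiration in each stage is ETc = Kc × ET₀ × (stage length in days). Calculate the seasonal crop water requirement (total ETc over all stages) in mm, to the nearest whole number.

862 mm

initial: 0.39 × 4.55 × 20 = 35.49 mm
development: 0.79 × 6.83 × 45 = 242.81 mm
mid-season: 1.16 × 7.45 × 45 = 388.89 mm
late-season: 0.67 × 7.27 × 40 = 194.84 mm
Seasonal total = 862.03 mm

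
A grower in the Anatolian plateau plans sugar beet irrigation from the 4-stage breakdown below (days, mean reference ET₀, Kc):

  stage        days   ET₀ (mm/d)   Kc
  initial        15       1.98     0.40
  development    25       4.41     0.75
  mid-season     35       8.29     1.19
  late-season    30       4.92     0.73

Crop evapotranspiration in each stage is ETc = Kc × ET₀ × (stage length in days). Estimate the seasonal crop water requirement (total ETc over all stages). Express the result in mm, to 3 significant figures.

548 mm

initial: 0.40 × 1.98 × 15 = 11.88 mm
development: 0.75 × 4.41 × 25 = 82.69 mm
mid-season: 1.19 × 8.29 × 35 = 345.28 mm
late-season: 0.73 × 4.92 × 30 = 107.75 mm
Seasonal total = 547.60 mm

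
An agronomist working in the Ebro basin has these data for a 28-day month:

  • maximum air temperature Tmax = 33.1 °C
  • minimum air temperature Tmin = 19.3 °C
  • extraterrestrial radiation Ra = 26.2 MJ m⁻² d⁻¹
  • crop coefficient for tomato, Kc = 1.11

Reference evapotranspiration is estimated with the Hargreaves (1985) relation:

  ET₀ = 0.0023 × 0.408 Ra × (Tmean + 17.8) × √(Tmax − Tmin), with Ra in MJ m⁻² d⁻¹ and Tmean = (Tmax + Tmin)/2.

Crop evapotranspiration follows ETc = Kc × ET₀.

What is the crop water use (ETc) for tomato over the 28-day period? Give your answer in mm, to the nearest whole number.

Tmean = (33.1 + 19.3)/2 = 26.20 °C
0.408 Ra = 0.408 × 26.2 = 10.6896 mm/d equivalent
ET₀ = 0.0023 × 10.6896 × (26.20 + 17.8) × √13.8 = 0.0023 × 10.6896 × 44.00 × 3.7148 = 4.0186 mm/d
ETc = Kc × ET₀ = 1.11 × 4.0186 = 4.4606 mm/d
Over 28 days: 4.4606 × 28 = 124.897 mm

125 mm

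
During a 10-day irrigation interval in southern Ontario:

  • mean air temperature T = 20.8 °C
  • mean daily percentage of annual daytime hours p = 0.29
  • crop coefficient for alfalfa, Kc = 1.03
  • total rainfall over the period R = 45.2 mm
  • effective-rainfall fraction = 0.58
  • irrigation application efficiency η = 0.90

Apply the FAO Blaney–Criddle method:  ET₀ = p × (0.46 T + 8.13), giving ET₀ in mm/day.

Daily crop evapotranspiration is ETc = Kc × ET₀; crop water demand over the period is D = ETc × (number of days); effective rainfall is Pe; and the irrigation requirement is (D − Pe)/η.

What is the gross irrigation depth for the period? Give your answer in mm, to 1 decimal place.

ET₀ = 0.29 × (0.46 × 20.8 + 8.13) = 0.29 × 17.698 = 5.1324 mm/d
ETc = Kc × ET₀ = 1.03 × 5.1324 = 5.2864 mm/d
Crop demand D = ETc × 10 d = 5.2864 × 10 = 52.864 mm
Pe = 0.58 × 45.2 = 26.216 mm
D − Pe = 52.864 − 26.216 = 26.648 mm
Gross irrigation = 26.648 / 0.90 = 29.609 mm

29.6 mm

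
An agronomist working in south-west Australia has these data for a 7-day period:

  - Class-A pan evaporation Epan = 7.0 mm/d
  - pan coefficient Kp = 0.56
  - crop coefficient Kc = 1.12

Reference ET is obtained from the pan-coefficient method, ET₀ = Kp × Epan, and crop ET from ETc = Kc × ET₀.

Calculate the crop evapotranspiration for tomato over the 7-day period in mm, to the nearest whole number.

ET₀ = 0.56 × 7.0 = 3.9200 mm/d
ETc = Kc × ET₀ = 1.12 × 3.9200 = 4.3904 mm/d
Over 7 days: 4.3904 × 7 = 30.733 mm

31 mm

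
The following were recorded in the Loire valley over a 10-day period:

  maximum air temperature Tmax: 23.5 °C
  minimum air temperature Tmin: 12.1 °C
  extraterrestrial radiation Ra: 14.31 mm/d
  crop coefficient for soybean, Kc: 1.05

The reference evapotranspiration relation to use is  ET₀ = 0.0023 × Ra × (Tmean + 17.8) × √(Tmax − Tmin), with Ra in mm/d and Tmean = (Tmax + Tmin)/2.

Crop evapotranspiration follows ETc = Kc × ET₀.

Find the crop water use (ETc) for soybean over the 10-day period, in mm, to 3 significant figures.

41.5 mm

Tmean = (23.5 + 12.1)/2 = 17.80 °C
ET₀ = 0.0023 × 14.31 × (17.80 + 17.8) × √11.4 = 0.0023 × 14.31 × 35.60 × 3.3764 = 3.9561 mm/d
ETc = Kc × ET₀ = 1.05 × 3.9561 = 4.1539 mm/d
Over 10 days: 4.1539 × 10 = 41.539 mm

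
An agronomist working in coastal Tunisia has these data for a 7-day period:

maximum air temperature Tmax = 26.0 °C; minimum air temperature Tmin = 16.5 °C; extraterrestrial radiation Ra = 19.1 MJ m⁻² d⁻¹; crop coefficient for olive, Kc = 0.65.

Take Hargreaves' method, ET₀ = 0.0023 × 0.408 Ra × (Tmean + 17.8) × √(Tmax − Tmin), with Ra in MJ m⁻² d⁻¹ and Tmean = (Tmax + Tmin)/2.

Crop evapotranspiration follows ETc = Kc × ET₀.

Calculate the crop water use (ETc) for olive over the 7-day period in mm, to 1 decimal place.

9.8 mm

Tmean = (26.0 + 16.5)/2 = 21.25 °C
0.408 Ra = 0.408 × 19.1 = 7.7928 mm/d equivalent
ET₀ = 0.0023 × 7.7928 × (21.25 + 17.8) × √9.5 = 0.0023 × 7.7928 × 39.05 × 3.0822 = 2.1573 mm/d
ETc = Kc × ET₀ = 0.65 × 2.1573 = 1.4022 mm/d
Over 7 days: 1.4022 × 7 = 9.815 mm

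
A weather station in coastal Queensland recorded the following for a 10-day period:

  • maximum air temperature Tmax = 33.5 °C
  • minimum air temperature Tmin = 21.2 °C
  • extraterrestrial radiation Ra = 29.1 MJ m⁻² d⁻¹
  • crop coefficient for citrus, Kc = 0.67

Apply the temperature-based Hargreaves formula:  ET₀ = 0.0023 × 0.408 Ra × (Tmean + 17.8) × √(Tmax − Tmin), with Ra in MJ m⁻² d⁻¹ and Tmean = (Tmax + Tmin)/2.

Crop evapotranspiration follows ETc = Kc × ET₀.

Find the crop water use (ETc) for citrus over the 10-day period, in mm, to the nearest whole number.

Tmean = (33.5 + 21.2)/2 = 27.35 °C
0.408 Ra = 0.408 × 29.1 = 11.8728 mm/d equivalent
ET₀ = 0.0023 × 11.8728 × (27.35 + 17.8) × √12.3 = 0.0023 × 11.8728 × 45.15 × 3.5071 = 4.3240 mm/d
ETc = Kc × ET₀ = 0.67 × 4.3240 = 2.8971 mm/d
Over 10 days: 2.8971 × 10 = 28.971 mm

29 mm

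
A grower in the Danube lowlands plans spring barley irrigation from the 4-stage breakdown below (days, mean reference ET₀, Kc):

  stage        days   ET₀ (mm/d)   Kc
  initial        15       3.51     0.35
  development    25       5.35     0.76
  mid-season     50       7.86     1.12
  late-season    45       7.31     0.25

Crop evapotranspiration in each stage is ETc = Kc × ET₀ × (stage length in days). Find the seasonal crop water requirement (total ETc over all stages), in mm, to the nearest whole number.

initial: 0.35 × 3.51 × 15 = 18.43 mm
development: 0.76 × 5.35 × 25 = 101.65 mm
mid-season: 1.12 × 7.86 × 50 = 440.16 mm
late-season: 0.25 × 7.31 × 45 = 82.24 mm
Seasonal total = 642.48 mm

642 mm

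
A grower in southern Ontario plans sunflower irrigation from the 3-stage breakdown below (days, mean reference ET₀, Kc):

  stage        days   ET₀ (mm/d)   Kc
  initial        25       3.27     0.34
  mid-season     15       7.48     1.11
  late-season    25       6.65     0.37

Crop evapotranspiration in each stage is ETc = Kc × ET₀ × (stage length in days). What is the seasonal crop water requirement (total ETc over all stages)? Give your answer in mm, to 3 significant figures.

initial: 0.34 × 3.27 × 25 = 27.80 mm
mid-season: 1.11 × 7.48 × 15 = 124.54 mm
late-season: 0.37 × 6.65 × 25 = 61.51 mm
Seasonal total = 213.85 mm

214 mm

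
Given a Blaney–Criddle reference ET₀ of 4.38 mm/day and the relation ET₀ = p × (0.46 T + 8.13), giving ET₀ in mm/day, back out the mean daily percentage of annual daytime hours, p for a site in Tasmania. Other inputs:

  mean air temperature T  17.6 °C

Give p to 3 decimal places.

0.270

p = ET₀ / (0.46 T + 8.13) = 4.38 / (0.46 × 17.6 + 8.13) = 4.38 / 16.226 = 0.2699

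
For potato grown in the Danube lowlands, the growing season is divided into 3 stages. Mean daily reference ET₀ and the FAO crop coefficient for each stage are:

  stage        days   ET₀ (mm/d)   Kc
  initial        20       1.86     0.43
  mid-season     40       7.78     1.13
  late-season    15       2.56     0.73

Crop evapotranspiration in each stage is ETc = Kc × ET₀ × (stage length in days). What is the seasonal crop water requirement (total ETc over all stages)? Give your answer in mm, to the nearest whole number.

396 mm

initial: 0.43 × 1.86 × 20 = 16.00 mm
mid-season: 1.13 × 7.78 × 40 = 351.66 mm
late-season: 0.73 × 2.56 × 15 = 28.03 mm
Seasonal total = 395.69 mm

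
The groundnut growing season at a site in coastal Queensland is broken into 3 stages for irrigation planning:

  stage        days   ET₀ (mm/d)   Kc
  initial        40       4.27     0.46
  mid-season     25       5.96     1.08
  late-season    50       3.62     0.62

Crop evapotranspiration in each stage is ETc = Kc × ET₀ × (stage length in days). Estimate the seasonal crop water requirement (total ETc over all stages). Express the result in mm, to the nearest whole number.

352 mm

initial: 0.46 × 4.27 × 40 = 78.57 mm
mid-season: 1.08 × 5.96 × 25 = 160.92 mm
late-season: 0.62 × 3.62 × 50 = 112.22 mm
Seasonal total = 351.71 mm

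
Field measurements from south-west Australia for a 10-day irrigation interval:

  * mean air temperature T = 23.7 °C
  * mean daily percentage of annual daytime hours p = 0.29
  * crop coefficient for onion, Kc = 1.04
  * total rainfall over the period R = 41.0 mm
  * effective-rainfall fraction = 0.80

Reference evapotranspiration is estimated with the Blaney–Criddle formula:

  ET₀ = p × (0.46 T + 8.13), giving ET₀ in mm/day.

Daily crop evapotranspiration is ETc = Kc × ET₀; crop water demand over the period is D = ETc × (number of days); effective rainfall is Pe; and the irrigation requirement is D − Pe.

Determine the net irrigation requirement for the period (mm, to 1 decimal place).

ET₀ = 0.29 × (0.46 × 23.7 + 8.13) = 0.29 × 19.032 = 5.5193 mm/d
ETc = Kc × ET₀ = 1.04 × 5.5193 = 5.7401 mm/d
Crop demand D = ETc × 10 d = 5.7401 × 10 = 57.401 mm
Pe = 0.80 × 41.0 = 32.800 mm
D − Pe = 57.401 − 32.800 = 24.601 mm

24.6 mm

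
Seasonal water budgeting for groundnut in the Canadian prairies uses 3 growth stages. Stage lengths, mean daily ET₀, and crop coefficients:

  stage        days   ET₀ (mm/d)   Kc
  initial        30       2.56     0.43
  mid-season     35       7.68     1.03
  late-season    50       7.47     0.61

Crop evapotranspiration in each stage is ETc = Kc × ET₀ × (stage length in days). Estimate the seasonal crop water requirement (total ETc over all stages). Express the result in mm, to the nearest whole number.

538 mm

initial: 0.43 × 2.56 × 30 = 33.02 mm
mid-season: 1.03 × 7.68 × 35 = 276.86 mm
late-season: 0.61 × 7.47 × 50 = 227.84 mm
Seasonal total = 537.72 mm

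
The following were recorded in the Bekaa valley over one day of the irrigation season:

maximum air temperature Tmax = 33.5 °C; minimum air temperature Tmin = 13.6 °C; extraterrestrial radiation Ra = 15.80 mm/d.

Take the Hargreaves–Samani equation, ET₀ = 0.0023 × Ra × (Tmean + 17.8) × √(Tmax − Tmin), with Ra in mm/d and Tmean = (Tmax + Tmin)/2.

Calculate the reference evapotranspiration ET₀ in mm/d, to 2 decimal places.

6.70 mm/d

Tmean = (33.5 + 13.6)/2 = 23.55 °C
ET₀ = 0.0023 × 15.80 × (23.55 + 17.8) × √19.9 = 0.0023 × 15.80 × 41.35 × 4.4609 = 6.7032 mm/d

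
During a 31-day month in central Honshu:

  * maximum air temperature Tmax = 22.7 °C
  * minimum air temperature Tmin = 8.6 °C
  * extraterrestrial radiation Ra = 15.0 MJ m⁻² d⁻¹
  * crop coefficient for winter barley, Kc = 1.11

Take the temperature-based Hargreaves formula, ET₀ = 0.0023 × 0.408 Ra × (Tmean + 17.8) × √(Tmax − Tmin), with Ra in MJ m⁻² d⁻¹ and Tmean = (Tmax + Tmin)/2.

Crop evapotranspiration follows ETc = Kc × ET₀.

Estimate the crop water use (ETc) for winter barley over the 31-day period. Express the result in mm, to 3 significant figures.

Tmean = (22.7 + 8.6)/2 = 15.65 °C
0.408 Ra = 0.408 × 15.0 = 6.1200 mm/d equivalent
ET₀ = 0.0023 × 6.1200 × (15.65 + 17.8) × √14.1 = 0.0023 × 6.1200 × 33.45 × 3.7550 = 1.7680 mm/d
ETc = Kc × ET₀ = 1.11 × 1.7680 = 1.9625 mm/d
Over 31 days: 1.9625 × 31 = 60.838 mm

60.8 mm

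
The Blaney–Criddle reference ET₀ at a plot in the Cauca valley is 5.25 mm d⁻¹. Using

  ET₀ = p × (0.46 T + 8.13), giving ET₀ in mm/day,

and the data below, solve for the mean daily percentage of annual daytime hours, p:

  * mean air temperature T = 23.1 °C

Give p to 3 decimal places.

0.280

p = ET₀ / (0.46 T + 8.13) = 5.25 / (0.46 × 23.1 + 8.13) = 5.25 / 18.756 = 0.2799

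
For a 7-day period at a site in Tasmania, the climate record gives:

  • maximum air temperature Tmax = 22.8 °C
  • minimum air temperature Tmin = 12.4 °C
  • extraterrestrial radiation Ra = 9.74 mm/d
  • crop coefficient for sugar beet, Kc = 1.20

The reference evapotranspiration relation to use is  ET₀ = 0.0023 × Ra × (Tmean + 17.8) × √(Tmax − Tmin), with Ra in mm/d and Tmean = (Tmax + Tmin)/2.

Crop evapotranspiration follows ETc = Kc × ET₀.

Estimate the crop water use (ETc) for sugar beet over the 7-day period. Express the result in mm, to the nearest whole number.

Tmean = (22.8 + 12.4)/2 = 17.60 °C
ET₀ = 0.0023 × 9.74 × (17.60 + 17.8) × √10.4 = 0.0023 × 9.74 × 35.40 × 3.2249 = 2.5574 mm/d
ETc = Kc × ET₀ = 1.20 × 2.5574 = 3.0689 mm/d
Over 7 days: 3.0689 × 7 = 21.482 mm

21 mm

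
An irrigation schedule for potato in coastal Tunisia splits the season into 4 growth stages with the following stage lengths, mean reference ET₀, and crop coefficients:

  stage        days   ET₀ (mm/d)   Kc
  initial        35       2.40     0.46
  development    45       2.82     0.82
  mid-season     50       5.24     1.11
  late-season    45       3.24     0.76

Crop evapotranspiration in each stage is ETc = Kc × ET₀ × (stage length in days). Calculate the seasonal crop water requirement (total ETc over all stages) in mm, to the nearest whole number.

initial: 0.46 × 2.40 × 35 = 38.64 mm
development: 0.82 × 2.82 × 45 = 104.06 mm
mid-season: 1.11 × 5.24 × 50 = 290.82 mm
late-season: 0.76 × 3.24 × 45 = 110.81 mm
Seasonal total = 544.33 mm

544 mm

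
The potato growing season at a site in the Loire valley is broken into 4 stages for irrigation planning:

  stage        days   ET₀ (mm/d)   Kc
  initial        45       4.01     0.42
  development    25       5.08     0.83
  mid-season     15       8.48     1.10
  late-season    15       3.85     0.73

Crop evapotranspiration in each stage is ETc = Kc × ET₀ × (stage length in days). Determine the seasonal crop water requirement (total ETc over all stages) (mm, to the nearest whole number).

363 mm

initial: 0.42 × 4.01 × 45 = 75.79 mm
development: 0.83 × 5.08 × 25 = 105.41 mm
mid-season: 1.10 × 8.48 × 15 = 139.92 mm
late-season: 0.73 × 3.85 × 15 = 42.16 mm
Seasonal total = 363.28 mm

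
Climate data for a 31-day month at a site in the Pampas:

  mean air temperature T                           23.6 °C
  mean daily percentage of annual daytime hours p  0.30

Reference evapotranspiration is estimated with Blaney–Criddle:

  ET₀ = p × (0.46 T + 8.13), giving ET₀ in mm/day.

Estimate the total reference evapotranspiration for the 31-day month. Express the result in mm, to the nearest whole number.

177 mm

ET₀ = 0.30 × (0.46 × 23.6 + 8.13) = 0.30 × 18.986 = 5.6958 mm/d
Monthly total = 5.6958 × 31 = 176.570 mm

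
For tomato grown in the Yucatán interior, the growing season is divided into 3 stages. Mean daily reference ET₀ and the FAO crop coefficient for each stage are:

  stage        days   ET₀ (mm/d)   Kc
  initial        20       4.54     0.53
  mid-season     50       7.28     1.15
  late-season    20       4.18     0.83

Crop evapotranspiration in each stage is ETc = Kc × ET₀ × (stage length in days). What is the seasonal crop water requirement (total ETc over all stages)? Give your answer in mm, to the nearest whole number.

initial: 0.53 × 4.54 × 20 = 48.12 mm
mid-season: 1.15 × 7.28 × 50 = 418.60 mm
late-season: 0.83 × 4.18 × 20 = 69.39 mm
Seasonal total = 536.11 mm

536 mm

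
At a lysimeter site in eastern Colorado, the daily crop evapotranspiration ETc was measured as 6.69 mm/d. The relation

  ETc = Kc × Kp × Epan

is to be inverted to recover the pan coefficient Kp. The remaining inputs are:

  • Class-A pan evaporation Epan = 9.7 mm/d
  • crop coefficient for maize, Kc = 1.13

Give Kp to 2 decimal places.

0.61

ETc = Kc × Kp × Epan  ⇒  Kp = ETc / (Kc × Epan)
Kp = 6.69 / (1.13 × 9.7) = 6.69 / 10.961 = 0.6103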